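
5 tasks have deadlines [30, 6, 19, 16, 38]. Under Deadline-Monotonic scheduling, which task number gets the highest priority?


Sort tasks by relative deadline (ascending):
  Task 2: deadline = 6
  Task 4: deadline = 16
  Task 3: deadline = 19
  Task 1: deadline = 30
  Task 5: deadline = 38
Priority order (highest first): [2, 4, 3, 1, 5]
Highest priority task = 2

2


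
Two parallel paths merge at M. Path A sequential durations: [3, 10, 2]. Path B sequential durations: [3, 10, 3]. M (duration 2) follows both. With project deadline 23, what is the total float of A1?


Forward pass: ES(A1) = sum of predecessors on chain A = 0
EF = ES + duration = 0 + 3 = 3
Backward pass: LF(M) = deadline = 23; LS(M) = 23 - 2 = 21
LF(A1) = LS(M) - sum(successors on chain A) = 21 - 12 = 9
LS = LF - duration = 9 - 3 = 6
Total float = LS - ES = 6 - 0 = 6

6


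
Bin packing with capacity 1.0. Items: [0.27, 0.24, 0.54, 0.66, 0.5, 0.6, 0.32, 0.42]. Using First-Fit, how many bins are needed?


Place items sequentially using First-Fit:
  Item 0.27 -> new Bin 1
  Item 0.24 -> Bin 1 (now 0.51)
  Item 0.54 -> new Bin 2
  Item 0.66 -> new Bin 3
  Item 0.5 -> new Bin 4
  Item 0.6 -> new Bin 5
  Item 0.32 -> Bin 1 (now 0.83)
  Item 0.42 -> Bin 2 (now 0.96)
Total bins used = 5

5


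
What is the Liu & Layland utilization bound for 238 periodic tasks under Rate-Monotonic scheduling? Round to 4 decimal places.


Compute 2^(1/238) = 1.0029166282
Subtract 1: 1.0029166282 - 1 = 0.0029166282
Multiply by n: 238 * 0.0029166282 = 0.6941575116
Round to 4 dp: 0.6942

0.6942


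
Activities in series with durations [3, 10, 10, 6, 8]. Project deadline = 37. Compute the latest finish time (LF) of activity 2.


LF(activity 2) = deadline - sum of successor durations
Successors: activities 3 through 5 with durations [10, 6, 8]
Sum of successor durations = 24
LF = 37 - 24 = 13

13


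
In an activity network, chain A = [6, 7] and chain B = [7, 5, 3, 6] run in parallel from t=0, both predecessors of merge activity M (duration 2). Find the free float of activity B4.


ES(B4) = sum of predecessors on chain B = 15
EF(B4) = ES + duration = 15 + 6 = 21
Successor of B4 is M. ES(M) = max(sum(A), sum(B)) = max(13, 21) = 21
Free float = ES(successor) - EF(current) = 21 - 21 = 0

0


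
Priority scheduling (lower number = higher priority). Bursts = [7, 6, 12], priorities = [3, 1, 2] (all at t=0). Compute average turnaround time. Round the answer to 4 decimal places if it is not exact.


Sort by priority (ascending = highest first):
Order: [(1, 6), (2, 12), (3, 7)]
Completion times:
  Priority 1, burst=6, C=6
  Priority 2, burst=12, C=18
  Priority 3, burst=7, C=25
Average turnaround = 49/3 = 16.3333

16.3333


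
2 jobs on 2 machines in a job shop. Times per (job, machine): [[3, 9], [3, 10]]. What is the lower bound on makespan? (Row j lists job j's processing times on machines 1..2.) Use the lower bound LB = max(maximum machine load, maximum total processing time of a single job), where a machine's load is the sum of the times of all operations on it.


Machine loads:
  Machine 1: 3 + 3 = 6
  Machine 2: 9 + 10 = 19
Max machine load = 19
Job totals:
  Job 1: 12
  Job 2: 13
Max job total = 13
Lower bound = max(19, 13) = 19

19


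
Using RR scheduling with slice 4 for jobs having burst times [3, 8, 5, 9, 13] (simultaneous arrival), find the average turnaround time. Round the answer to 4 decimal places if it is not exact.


Time quantum = 4
Execution trace:
  J1 runs 3 units, time = 3
  J2 runs 4 units, time = 7
  J3 runs 4 units, time = 11
  J4 runs 4 units, time = 15
  J5 runs 4 units, time = 19
  J2 runs 4 units, time = 23
  J3 runs 1 units, time = 24
  J4 runs 4 units, time = 28
  J5 runs 4 units, time = 32
  J4 runs 1 units, time = 33
  J5 runs 4 units, time = 37
  J5 runs 1 units, time = 38
Finish times: [3, 23, 24, 33, 38]
Average turnaround = 121/5 = 24.2

24.2


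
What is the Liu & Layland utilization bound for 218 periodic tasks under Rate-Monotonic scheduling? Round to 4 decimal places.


Compute 2^(1/218) = 1.0031846344
Subtract 1: 1.0031846344 - 1 = 0.0031846344
Multiply by n: 218 * 0.0031846344 = 0.6942502992
Round to 4 dp: 0.6943

0.6943


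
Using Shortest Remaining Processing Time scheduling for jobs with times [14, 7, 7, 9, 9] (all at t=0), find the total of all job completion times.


Since all jobs arrive at t=0, SRPT equals SPT ordering.
SPT order: [7, 7, 9, 9, 14]
Completion times:
  Job 1: p=7, C=7
  Job 2: p=7, C=14
  Job 3: p=9, C=23
  Job 4: p=9, C=32
  Job 5: p=14, C=46
Total completion time = 7 + 14 + 23 + 32 + 46 = 122

122


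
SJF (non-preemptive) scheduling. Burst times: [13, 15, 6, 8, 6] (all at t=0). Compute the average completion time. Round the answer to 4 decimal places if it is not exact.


SJF order (ascending): [6, 6, 8, 13, 15]
Completion times:
  Job 1: burst=6, C=6
  Job 2: burst=6, C=12
  Job 3: burst=8, C=20
  Job 4: burst=13, C=33
  Job 5: burst=15, C=48
Average completion = 119/5 = 23.8

23.8


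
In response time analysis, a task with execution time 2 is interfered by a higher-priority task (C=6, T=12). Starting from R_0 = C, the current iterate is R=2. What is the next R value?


R_next = C + ceil(R_prev / T_hp) * C_hp
ceil(2 / 12) = ceil(0.1667) = 1
Interference = 1 * 6 = 6
R_next = 2 + 6 = 8

8


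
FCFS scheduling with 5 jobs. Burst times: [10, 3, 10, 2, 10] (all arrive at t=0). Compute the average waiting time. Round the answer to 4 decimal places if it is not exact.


FCFS order (as given): [10, 3, 10, 2, 10]
Waiting times:
  Job 1: wait = 0
  Job 2: wait = 10
  Job 3: wait = 13
  Job 4: wait = 23
  Job 5: wait = 25
Sum of waiting times = 71
Average waiting time = 71/5 = 14.2

14.2


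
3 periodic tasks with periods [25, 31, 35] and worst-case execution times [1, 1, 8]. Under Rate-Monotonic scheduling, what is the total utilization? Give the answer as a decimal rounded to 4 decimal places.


Compute individual utilizations (exact fractions):
  Task 1: C/T = 1/25 (approx. 0.04)
  Task 2: C/T = 1/31 (approx. 0.0323)
  Task 3: C/T = 8/35 (approx. 0.2286)
Total utilization U = 1/25 + 1/31 + 8/35 = 1632/5425
Rounded to 4 decimal places: U = 0.3008
RM (Liu & Layland) bound for 3 tasks = 0.779763; compare with U = 1632/5425 (approx. 0.300829)
U <= bound, so schedulable by RM sufficient condition.

0.3008


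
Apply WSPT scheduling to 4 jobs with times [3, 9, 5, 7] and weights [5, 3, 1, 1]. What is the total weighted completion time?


Compute p/w ratios and sort ascending (WSPT): [(3, 5), (9, 3), (5, 1), (7, 1)]
Compute weighted completion times:
  Job (p=3,w=5): C=3, w*C=5*3=15
  Job (p=9,w=3): C=12, w*C=3*12=36
  Job (p=5,w=1): C=17, w*C=1*17=17
  Job (p=7,w=1): C=24, w*C=1*24=24
Total weighted completion time = 92

92


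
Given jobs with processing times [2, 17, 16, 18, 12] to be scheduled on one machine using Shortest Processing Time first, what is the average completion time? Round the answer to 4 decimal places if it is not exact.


Sort jobs by processing time (SPT order): [2, 12, 16, 17, 18]
Compute completion times sequentially:
  Job 1: processing = 2, completes at 2
  Job 2: processing = 12, completes at 14
  Job 3: processing = 16, completes at 30
  Job 4: processing = 17, completes at 47
  Job 5: processing = 18, completes at 65
Sum of completion times = 158
Average completion time = 158/5 = 31.6

31.6


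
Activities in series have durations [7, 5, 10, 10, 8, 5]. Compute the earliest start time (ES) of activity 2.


Activity 2 starts after activities 1 through 1 complete.
Predecessor durations: [7]
ES = 7 = 7

7


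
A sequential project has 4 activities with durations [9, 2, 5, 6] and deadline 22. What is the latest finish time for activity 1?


LF(activity 1) = deadline - sum of successor durations
Successors: activities 2 through 4 with durations [2, 5, 6]
Sum of successor durations = 13
LF = 22 - 13 = 9

9


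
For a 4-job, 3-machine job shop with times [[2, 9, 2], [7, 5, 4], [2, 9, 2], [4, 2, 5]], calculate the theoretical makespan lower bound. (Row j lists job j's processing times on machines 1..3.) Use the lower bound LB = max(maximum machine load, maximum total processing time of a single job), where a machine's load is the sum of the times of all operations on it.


Machine loads:
  Machine 1: 2 + 7 + 2 + 4 = 15
  Machine 2: 9 + 5 + 9 + 2 = 25
  Machine 3: 2 + 4 + 2 + 5 = 13
Max machine load = 25
Job totals:
  Job 1: 13
  Job 2: 16
  Job 3: 13
  Job 4: 11
Max job total = 16
Lower bound = max(25, 16) = 25

25


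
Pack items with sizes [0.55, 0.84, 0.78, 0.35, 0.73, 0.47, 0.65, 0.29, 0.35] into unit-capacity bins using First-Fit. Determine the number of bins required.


Place items sequentially using First-Fit:
  Item 0.55 -> new Bin 1
  Item 0.84 -> new Bin 2
  Item 0.78 -> new Bin 3
  Item 0.35 -> Bin 1 (now 0.9)
  Item 0.73 -> new Bin 4
  Item 0.47 -> new Bin 5
  Item 0.65 -> new Bin 6
  Item 0.29 -> Bin 5 (now 0.76)
  Item 0.35 -> Bin 6 (now 1.0)
Total bins used = 6

6


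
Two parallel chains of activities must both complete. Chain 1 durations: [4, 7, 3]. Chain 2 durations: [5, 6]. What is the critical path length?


Path A total = 4 + 7 + 3 = 14
Path B total = 5 + 6 = 11
Critical path = longest path = max(14, 11) = 14

14


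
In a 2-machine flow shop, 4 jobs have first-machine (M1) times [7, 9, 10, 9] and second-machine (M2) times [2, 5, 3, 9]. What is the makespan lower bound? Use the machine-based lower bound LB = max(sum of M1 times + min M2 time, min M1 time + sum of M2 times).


LB1 = sum(M1 times) + min(M2 times) = 35 + 2 = 37
LB2 = min(M1 times) + sum(M2 times) = 7 + 19 = 26
Lower bound = max(LB1, LB2) = max(37, 26) = 37

37


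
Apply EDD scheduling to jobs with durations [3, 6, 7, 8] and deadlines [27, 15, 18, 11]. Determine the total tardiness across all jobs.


Sort by due date (EDD order): [(8, 11), (6, 15), (7, 18), (3, 27)]
Compute completion times and tardiness:
  Job 1: p=8, d=11, C=8, tardiness=max(0,8-11)=0
  Job 2: p=6, d=15, C=14, tardiness=max(0,14-15)=0
  Job 3: p=7, d=18, C=21, tardiness=max(0,21-18)=3
  Job 4: p=3, d=27, C=24, tardiness=max(0,24-27)=0
Total tardiness = 3

3


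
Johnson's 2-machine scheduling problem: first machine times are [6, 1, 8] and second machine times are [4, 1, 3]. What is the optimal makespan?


Apply Johnson's rule:
  Group 1 (a <= b): [(2, 1, 1)]
  Group 2 (a > b): [(1, 6, 4), (3, 8, 3)]
Optimal job order: [2, 1, 3]
Schedule:
  Job 2: M1 done at 1, M2 done at 2
  Job 1: M1 done at 7, M2 done at 11
  Job 3: M1 done at 15, M2 done at 18
Makespan = 18

18


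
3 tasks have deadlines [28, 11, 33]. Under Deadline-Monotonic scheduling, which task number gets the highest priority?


Sort tasks by relative deadline (ascending):
  Task 2: deadline = 11
  Task 1: deadline = 28
  Task 3: deadline = 33
Priority order (highest first): [2, 1, 3]
Highest priority task = 2

2


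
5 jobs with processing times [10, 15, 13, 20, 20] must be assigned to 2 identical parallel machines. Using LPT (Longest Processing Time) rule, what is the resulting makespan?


Sort jobs in decreasing order (LPT): [20, 20, 15, 13, 10]
Assign each job to the least loaded machine:
  Machine 1: jobs [20, 15], load = 35
  Machine 2: jobs [20, 13, 10], load = 43
Makespan = max load = 43

43


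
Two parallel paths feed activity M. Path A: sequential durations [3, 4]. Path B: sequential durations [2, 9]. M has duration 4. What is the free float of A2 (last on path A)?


ES(A2) = sum of predecessors on chain A = 3
EF(A2) = ES + duration = 3 + 4 = 7
Successor of A2 is M. ES(M) = max(sum(A), sum(B)) = max(7, 11) = 11
Free float = ES(successor) - EF(current) = 11 - 7 = 4

4


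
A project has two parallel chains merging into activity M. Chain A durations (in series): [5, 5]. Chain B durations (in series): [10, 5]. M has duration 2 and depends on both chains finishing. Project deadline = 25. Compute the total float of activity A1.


Forward pass: ES(A1) = sum of predecessors on chain A = 0
EF = ES + duration = 0 + 5 = 5
Backward pass: LF(M) = deadline = 25; LS(M) = 25 - 2 = 23
LF(A1) = LS(M) - sum(successors on chain A) = 23 - 5 = 18
LS = LF - duration = 18 - 5 = 13
Total float = LS - ES = 13 - 0 = 13

13


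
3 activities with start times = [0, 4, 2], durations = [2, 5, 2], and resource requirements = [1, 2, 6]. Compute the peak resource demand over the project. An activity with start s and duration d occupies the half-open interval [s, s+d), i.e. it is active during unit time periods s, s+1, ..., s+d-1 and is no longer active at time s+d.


Each activity i is active on [start_i, start_i + duration_i).
Compute total resource usage per time slot:
  t=0: active resources = [1], total = 1
  t=1: active resources = [1], total = 1
  t=2: active resources = [6], total = 6
  t=3: active resources = [6], total = 6
  t=4: active resources = [2], total = 2
  t=5: active resources = [2], total = 2
  t=6: active resources = [2], total = 2
  t=7: active resources = [2], total = 2
  t=8: active resources = [2], total = 2
Peak resource demand = 6

6


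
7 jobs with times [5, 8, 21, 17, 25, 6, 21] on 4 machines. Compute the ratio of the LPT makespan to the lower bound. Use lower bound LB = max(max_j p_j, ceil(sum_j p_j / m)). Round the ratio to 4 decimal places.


LPT order: [25, 21, 21, 17, 8, 6, 5]
Machine loads after assignment: [25, 27, 26, 25]
LPT makespan = 27
Lower bound = max(max_job, ceil(total/4)) = max(25, 26) = 26
Ratio = 27 / 26 = 1.0385

1.0385


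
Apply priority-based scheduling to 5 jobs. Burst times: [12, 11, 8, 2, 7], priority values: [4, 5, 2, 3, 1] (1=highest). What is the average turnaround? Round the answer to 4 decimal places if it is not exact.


Sort by priority (ascending = highest first):
Order: [(1, 7), (2, 8), (3, 2), (4, 12), (5, 11)]
Completion times:
  Priority 1, burst=7, C=7
  Priority 2, burst=8, C=15
  Priority 3, burst=2, C=17
  Priority 4, burst=12, C=29
  Priority 5, burst=11, C=40
Average turnaround = 108/5 = 21.6

21.6


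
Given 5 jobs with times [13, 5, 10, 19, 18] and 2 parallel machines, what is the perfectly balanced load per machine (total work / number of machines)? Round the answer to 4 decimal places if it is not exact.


Total processing time = 13 + 5 + 10 + 19 + 18 = 65
Number of machines = 2
Ideal balanced load = 65 / 2 = 32.5

32.5


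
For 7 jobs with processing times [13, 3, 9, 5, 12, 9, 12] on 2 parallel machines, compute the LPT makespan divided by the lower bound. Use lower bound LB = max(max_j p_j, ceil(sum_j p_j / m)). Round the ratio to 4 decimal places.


LPT order: [13, 12, 12, 9, 9, 5, 3]
Machine loads after assignment: [31, 32]
LPT makespan = 32
Lower bound = max(max_job, ceil(total/2)) = max(13, 32) = 32
Ratio = 32 / 32 = 1.0

1.0


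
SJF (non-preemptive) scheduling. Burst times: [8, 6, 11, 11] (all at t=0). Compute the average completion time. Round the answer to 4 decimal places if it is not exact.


SJF order (ascending): [6, 8, 11, 11]
Completion times:
  Job 1: burst=6, C=6
  Job 2: burst=8, C=14
  Job 3: burst=11, C=25
  Job 4: burst=11, C=36
Average completion = 81/4 = 20.25

20.25


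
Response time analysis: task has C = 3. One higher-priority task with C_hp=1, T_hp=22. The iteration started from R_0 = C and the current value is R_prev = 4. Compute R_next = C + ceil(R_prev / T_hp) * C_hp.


R_next = C + ceil(R_prev / T_hp) * C_hp
ceil(4 / 22) = ceil(0.1818) = 1
Interference = 1 * 1 = 1
R_next = 3 + 1 = 4
R_next = R_prev, so the iteration has converged (response time = 4).

4


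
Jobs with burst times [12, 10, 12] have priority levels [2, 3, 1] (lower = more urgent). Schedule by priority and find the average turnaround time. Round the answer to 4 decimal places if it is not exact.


Sort by priority (ascending = highest first):
Order: [(1, 12), (2, 12), (3, 10)]
Completion times:
  Priority 1, burst=12, C=12
  Priority 2, burst=12, C=24
  Priority 3, burst=10, C=34
Average turnaround = 70/3 = 23.3333

23.3333


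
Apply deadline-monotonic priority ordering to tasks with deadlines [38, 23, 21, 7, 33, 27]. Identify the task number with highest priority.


Sort tasks by relative deadline (ascending):
  Task 4: deadline = 7
  Task 3: deadline = 21
  Task 2: deadline = 23
  Task 6: deadline = 27
  Task 5: deadline = 33
  Task 1: deadline = 38
Priority order (highest first): [4, 3, 2, 6, 5, 1]
Highest priority task = 4

4


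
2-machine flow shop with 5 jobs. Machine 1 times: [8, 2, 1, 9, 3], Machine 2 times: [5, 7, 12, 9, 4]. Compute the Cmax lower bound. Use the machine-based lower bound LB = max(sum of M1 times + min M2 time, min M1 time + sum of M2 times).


LB1 = sum(M1 times) + min(M2 times) = 23 + 4 = 27
LB2 = min(M1 times) + sum(M2 times) = 1 + 37 = 38
Lower bound = max(LB1, LB2) = max(27, 38) = 38

38


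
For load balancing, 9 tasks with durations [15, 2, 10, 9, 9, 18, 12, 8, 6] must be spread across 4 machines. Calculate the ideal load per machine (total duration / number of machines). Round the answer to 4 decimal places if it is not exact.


Total processing time = 15 + 2 + 10 + 9 + 9 + 18 + 12 + 8 + 6 = 89
Number of machines = 4
Ideal balanced load = 89 / 4 = 22.25

22.25


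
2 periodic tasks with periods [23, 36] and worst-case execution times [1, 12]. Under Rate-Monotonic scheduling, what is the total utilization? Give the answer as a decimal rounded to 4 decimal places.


Compute individual utilizations (exact fractions):
  Task 1: C/T = 1/23 (approx. 0.0435)
  Task 2: C/T = 12/36 = 1/3 (approx. 0.3333)
Total utilization U = 1/23 + 1/3 = 26/69
Rounded to 4 decimal places: U = 0.3768
RM (Liu & Layland) bound for 2 tasks = 0.828427; compare with U = 26/69 (approx. 0.376812)
U <= bound, so schedulable by RM sufficient condition.

0.3768


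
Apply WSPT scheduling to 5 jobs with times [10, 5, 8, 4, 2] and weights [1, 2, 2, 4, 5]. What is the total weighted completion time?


Compute p/w ratios and sort ascending (WSPT): [(2, 5), (4, 4), (5, 2), (8, 2), (10, 1)]
Compute weighted completion times:
  Job (p=2,w=5): C=2, w*C=5*2=10
  Job (p=4,w=4): C=6, w*C=4*6=24
  Job (p=5,w=2): C=11, w*C=2*11=22
  Job (p=8,w=2): C=19, w*C=2*19=38
  Job (p=10,w=1): C=29, w*C=1*29=29
Total weighted completion time = 123

123


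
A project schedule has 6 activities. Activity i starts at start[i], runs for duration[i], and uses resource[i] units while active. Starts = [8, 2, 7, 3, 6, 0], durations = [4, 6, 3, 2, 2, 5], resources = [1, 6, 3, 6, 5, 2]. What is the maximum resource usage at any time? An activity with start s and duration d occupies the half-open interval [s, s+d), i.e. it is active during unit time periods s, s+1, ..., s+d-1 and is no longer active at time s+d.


Each activity i is active on [start_i, start_i + duration_i).
Compute total resource usage per time slot:
  t=0: active resources = [2], total = 2
  t=1: active resources = [2], total = 2
  t=2: active resources = [6, 2], total = 8
  t=3: active resources = [6, 6, 2], total = 14
  t=4: active resources = [6, 6, 2], total = 14
  t=5: active resources = [6], total = 6
  t=6: active resources = [6, 5], total = 11
  t=7: active resources = [6, 3, 5], total = 14
  t=8: active resources = [1, 3], total = 4
  t=9: active resources = [1, 3], total = 4
  t=10: active resources = [1], total = 1
  t=11: active resources = [1], total = 1
Peak resource demand = 14

14


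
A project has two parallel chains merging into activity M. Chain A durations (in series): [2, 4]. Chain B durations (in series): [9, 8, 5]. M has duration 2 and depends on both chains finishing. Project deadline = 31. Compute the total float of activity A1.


Forward pass: ES(A1) = sum of predecessors on chain A = 0
EF = ES + duration = 0 + 2 = 2
Backward pass: LF(M) = deadline = 31; LS(M) = 31 - 2 = 29
LF(A1) = LS(M) - sum(successors on chain A) = 29 - 4 = 25
LS = LF - duration = 25 - 2 = 23
Total float = LS - ES = 23 - 0 = 23

23


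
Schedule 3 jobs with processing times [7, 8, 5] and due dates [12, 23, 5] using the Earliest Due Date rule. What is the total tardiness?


Sort by due date (EDD order): [(5, 5), (7, 12), (8, 23)]
Compute completion times and tardiness:
  Job 1: p=5, d=5, C=5, tardiness=max(0,5-5)=0
  Job 2: p=7, d=12, C=12, tardiness=max(0,12-12)=0
  Job 3: p=8, d=23, C=20, tardiness=max(0,20-23)=0
Total tardiness = 0

0


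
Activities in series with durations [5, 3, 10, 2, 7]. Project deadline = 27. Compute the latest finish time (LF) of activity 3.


LF(activity 3) = deadline - sum of successor durations
Successors: activities 4 through 5 with durations [2, 7]
Sum of successor durations = 9
LF = 27 - 9 = 18

18


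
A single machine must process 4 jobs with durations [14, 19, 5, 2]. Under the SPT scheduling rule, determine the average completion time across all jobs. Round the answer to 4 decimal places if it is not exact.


Sort jobs by processing time (SPT order): [2, 5, 14, 19]
Compute completion times sequentially:
  Job 1: processing = 2, completes at 2
  Job 2: processing = 5, completes at 7
  Job 3: processing = 14, completes at 21
  Job 4: processing = 19, completes at 40
Sum of completion times = 70
Average completion time = 70/4 = 17.5

17.5


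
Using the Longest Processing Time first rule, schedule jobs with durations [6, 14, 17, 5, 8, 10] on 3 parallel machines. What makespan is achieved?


Sort jobs in decreasing order (LPT): [17, 14, 10, 8, 6, 5]
Assign each job to the least loaded machine:
  Machine 1: jobs [17, 5], load = 22
  Machine 2: jobs [14, 6], load = 20
  Machine 3: jobs [10, 8], load = 18
Makespan = max load = 22

22


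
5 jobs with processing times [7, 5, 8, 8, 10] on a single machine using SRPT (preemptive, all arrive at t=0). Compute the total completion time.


Since all jobs arrive at t=0, SRPT equals SPT ordering.
SPT order: [5, 7, 8, 8, 10]
Completion times:
  Job 1: p=5, C=5
  Job 2: p=7, C=12
  Job 3: p=8, C=20
  Job 4: p=8, C=28
  Job 5: p=10, C=38
Total completion time = 5 + 12 + 20 + 28 + 38 = 103

103


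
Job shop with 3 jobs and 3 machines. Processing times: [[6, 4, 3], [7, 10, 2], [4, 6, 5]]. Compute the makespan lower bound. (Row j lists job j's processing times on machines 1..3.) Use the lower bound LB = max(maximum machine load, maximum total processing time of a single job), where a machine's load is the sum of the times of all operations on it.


Machine loads:
  Machine 1: 6 + 7 + 4 = 17
  Machine 2: 4 + 10 + 6 = 20
  Machine 3: 3 + 2 + 5 = 10
Max machine load = 20
Job totals:
  Job 1: 13
  Job 2: 19
  Job 3: 15
Max job total = 19
Lower bound = max(20, 19) = 20

20


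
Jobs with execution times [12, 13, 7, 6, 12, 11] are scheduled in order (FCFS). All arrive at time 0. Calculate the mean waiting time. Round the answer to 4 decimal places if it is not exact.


FCFS order (as given): [12, 13, 7, 6, 12, 11]
Waiting times:
  Job 1: wait = 0
  Job 2: wait = 12
  Job 3: wait = 25
  Job 4: wait = 32
  Job 5: wait = 38
  Job 6: wait = 50
Sum of waiting times = 157
Average waiting time = 157/6 = 26.1667

26.1667


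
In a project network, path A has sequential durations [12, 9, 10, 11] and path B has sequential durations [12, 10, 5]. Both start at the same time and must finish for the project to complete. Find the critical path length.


Path A total = 12 + 9 + 10 + 11 = 42
Path B total = 12 + 10 + 5 = 27
Critical path = longest path = max(42, 27) = 42

42


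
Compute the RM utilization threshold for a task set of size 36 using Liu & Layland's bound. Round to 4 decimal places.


Compute 2^(1/36) = 1.0194406437
Subtract 1: 1.0194406437 - 1 = 0.0194406437
Multiply by n: 36 * 0.0194406437 = 0.6998631732
Round to 4 dp: 0.6999

0.6999


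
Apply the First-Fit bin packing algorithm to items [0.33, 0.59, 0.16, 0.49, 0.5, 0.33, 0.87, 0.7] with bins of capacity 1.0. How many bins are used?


Place items sequentially using First-Fit:
  Item 0.33 -> new Bin 1
  Item 0.59 -> Bin 1 (now 0.92)
  Item 0.16 -> new Bin 2
  Item 0.49 -> Bin 2 (now 0.65)
  Item 0.5 -> new Bin 3
  Item 0.33 -> Bin 2 (now 0.98)
  Item 0.87 -> new Bin 4
  Item 0.7 -> new Bin 5
Total bins used = 5

5


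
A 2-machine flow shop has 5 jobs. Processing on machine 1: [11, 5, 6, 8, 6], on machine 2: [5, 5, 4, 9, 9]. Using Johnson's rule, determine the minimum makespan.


Apply Johnson's rule:
  Group 1 (a <= b): [(2, 5, 5), (5, 6, 9), (4, 8, 9)]
  Group 2 (a > b): [(1, 11, 5), (3, 6, 4)]
Optimal job order: [2, 5, 4, 1, 3]
Schedule:
  Job 2: M1 done at 5, M2 done at 10
  Job 5: M1 done at 11, M2 done at 20
  Job 4: M1 done at 19, M2 done at 29
  Job 1: M1 done at 30, M2 done at 35
  Job 3: M1 done at 36, M2 done at 40
Makespan = 40

40


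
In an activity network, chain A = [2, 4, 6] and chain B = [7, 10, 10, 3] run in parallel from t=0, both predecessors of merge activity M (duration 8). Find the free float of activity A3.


ES(A3) = sum of predecessors on chain A = 6
EF(A3) = ES + duration = 6 + 6 = 12
Successor of A3 is M. ES(M) = max(sum(A), sum(B)) = max(12, 30) = 30
Free float = ES(successor) - EF(current) = 30 - 12 = 18

18


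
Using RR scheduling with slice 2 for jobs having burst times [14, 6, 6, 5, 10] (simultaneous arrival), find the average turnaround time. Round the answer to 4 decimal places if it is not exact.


Time quantum = 2
Execution trace:
  J1 runs 2 units, time = 2
  J2 runs 2 units, time = 4
  J3 runs 2 units, time = 6
  J4 runs 2 units, time = 8
  J5 runs 2 units, time = 10
  J1 runs 2 units, time = 12
  J2 runs 2 units, time = 14
  J3 runs 2 units, time = 16
  J4 runs 2 units, time = 18
  J5 runs 2 units, time = 20
  J1 runs 2 units, time = 22
  J2 runs 2 units, time = 24
  J3 runs 2 units, time = 26
  J4 runs 1 units, time = 27
  J5 runs 2 units, time = 29
  J1 runs 2 units, time = 31
  J5 runs 2 units, time = 33
  J1 runs 2 units, time = 35
  J5 runs 2 units, time = 37
  J1 runs 2 units, time = 39
  J1 runs 2 units, time = 41
Finish times: [41, 24, 26, 27, 37]
Average turnaround = 155/5 = 31.0

31.0


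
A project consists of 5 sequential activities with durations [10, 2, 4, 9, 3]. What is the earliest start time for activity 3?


Activity 3 starts after activities 1 through 2 complete.
Predecessor durations: [10, 2]
ES = 10 + 2 = 12

12


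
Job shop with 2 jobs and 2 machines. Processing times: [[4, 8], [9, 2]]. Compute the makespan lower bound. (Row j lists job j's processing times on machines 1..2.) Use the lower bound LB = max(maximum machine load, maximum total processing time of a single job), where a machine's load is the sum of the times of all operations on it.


Machine loads:
  Machine 1: 4 + 9 = 13
  Machine 2: 8 + 2 = 10
Max machine load = 13
Job totals:
  Job 1: 12
  Job 2: 11
Max job total = 12
Lower bound = max(13, 12) = 13

13


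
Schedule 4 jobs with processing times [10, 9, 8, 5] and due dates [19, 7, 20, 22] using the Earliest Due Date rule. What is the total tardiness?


Sort by due date (EDD order): [(9, 7), (10, 19), (8, 20), (5, 22)]
Compute completion times and tardiness:
  Job 1: p=9, d=7, C=9, tardiness=max(0,9-7)=2
  Job 2: p=10, d=19, C=19, tardiness=max(0,19-19)=0
  Job 3: p=8, d=20, C=27, tardiness=max(0,27-20)=7
  Job 4: p=5, d=22, C=32, tardiness=max(0,32-22)=10
Total tardiness = 19

19


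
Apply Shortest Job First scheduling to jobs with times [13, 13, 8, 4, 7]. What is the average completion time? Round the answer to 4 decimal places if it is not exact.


SJF order (ascending): [4, 7, 8, 13, 13]
Completion times:
  Job 1: burst=4, C=4
  Job 2: burst=7, C=11
  Job 3: burst=8, C=19
  Job 4: burst=13, C=32
  Job 5: burst=13, C=45
Average completion = 111/5 = 22.2

22.2


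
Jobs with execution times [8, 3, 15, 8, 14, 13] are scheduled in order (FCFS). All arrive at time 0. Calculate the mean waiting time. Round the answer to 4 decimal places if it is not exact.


FCFS order (as given): [8, 3, 15, 8, 14, 13]
Waiting times:
  Job 1: wait = 0
  Job 2: wait = 8
  Job 3: wait = 11
  Job 4: wait = 26
  Job 5: wait = 34
  Job 6: wait = 48
Sum of waiting times = 127
Average waiting time = 127/6 = 21.1667

21.1667


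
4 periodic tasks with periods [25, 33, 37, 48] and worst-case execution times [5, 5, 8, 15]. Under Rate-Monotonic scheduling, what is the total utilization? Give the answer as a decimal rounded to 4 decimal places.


Compute individual utilizations (exact fractions):
  Task 1: C/T = 5/25 = 1/5 (approx. 0.2)
  Task 2: C/T = 5/33 (approx. 0.1515)
  Task 3: C/T = 8/37 (approx. 0.2162)
  Task 4: C/T = 15/48 = 5/16 (approx. 0.3125)
Total utilization U = 1/5 + 5/33 + 8/37 + 5/16 = 85981/97680
Rounded to 4 decimal places: U = 0.8802
RM (Liu & Layland) bound for 4 tasks = 0.756828; compare with U = 85981/97680 (approx. 0.880231)
bound < U <= 1, so the RM sufficient condition is not met (inconclusive; an exact test such as response-time analysis is needed).

0.8802


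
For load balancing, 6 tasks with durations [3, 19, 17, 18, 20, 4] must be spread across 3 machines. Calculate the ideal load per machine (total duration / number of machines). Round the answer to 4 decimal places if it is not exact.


Total processing time = 3 + 19 + 17 + 18 + 20 + 4 = 81
Number of machines = 3
Ideal balanced load = 81 / 3 = 27.0

27.0


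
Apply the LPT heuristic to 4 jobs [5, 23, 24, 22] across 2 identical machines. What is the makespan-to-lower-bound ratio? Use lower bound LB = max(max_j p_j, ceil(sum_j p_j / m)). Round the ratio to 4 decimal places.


LPT order: [24, 23, 22, 5]
Machine loads after assignment: [29, 45]
LPT makespan = 45
Lower bound = max(max_job, ceil(total/2)) = max(24, 37) = 37
Ratio = 45 / 37 = 1.2162

1.2162


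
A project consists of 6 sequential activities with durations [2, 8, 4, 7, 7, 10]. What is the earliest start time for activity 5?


Activity 5 starts after activities 1 through 4 complete.
Predecessor durations: [2, 8, 4, 7]
ES = 2 + 8 + 4 + 7 = 21

21


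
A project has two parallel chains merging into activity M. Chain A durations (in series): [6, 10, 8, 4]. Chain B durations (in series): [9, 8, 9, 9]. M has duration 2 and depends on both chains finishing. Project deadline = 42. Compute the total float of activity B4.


Forward pass: ES(B4) = sum of predecessors on chain B = 26
EF = ES + duration = 26 + 9 = 35
Backward pass: LF(M) = deadline = 42; LS(M) = 42 - 2 = 40
LF(B4) = LS(M) - sum(successors on chain B) = 40 - 0 = 40
LS = LF - duration = 40 - 9 = 31
Total float = LS - ES = 31 - 26 = 5

5


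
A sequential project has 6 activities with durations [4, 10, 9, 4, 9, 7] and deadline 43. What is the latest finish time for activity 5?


LF(activity 5) = deadline - sum of successor durations
Successors: activities 6 through 6 with durations [7]
Sum of successor durations = 7
LF = 43 - 7 = 36

36


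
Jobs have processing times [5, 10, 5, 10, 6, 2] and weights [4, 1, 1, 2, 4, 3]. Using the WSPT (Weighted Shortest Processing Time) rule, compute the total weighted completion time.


Compute p/w ratios and sort ascending (WSPT): [(2, 3), (5, 4), (6, 4), (5, 1), (10, 2), (10, 1)]
Compute weighted completion times:
  Job (p=2,w=3): C=2, w*C=3*2=6
  Job (p=5,w=4): C=7, w*C=4*7=28
  Job (p=6,w=4): C=13, w*C=4*13=52
  Job (p=5,w=1): C=18, w*C=1*18=18
  Job (p=10,w=2): C=28, w*C=2*28=56
  Job (p=10,w=1): C=38, w*C=1*38=38
Total weighted completion time = 198

198


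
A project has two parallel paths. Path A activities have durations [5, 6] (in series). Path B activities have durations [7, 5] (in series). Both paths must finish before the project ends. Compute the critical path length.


Path A total = 5 + 6 = 11
Path B total = 7 + 5 = 12
Critical path = longest path = max(11, 12) = 12

12


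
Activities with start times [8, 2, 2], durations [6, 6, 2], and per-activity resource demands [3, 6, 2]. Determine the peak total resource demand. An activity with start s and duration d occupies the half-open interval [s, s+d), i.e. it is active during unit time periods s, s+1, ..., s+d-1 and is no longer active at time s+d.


Each activity i is active on [start_i, start_i + duration_i).
Compute total resource usage per time slot:
  t=0: active resources = [], total = 0
  t=1: active resources = [], total = 0
  t=2: active resources = [6, 2], total = 8
  t=3: active resources = [6, 2], total = 8
  t=4: active resources = [6], total = 6
  t=5: active resources = [6], total = 6
  t=6: active resources = [6], total = 6
  t=7: active resources = [6], total = 6
  t=8: active resources = [3], total = 3
  t=9: active resources = [3], total = 3
  t=10: active resources = [3], total = 3
  t=11: active resources = [3], total = 3
  t=12: active resources = [3], total = 3
  t=13: active resources = [3], total = 3
Peak resource demand = 8

8


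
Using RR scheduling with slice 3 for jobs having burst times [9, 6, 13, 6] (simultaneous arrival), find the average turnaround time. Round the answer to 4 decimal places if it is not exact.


Time quantum = 3
Execution trace:
  J1 runs 3 units, time = 3
  J2 runs 3 units, time = 6
  J3 runs 3 units, time = 9
  J4 runs 3 units, time = 12
  J1 runs 3 units, time = 15
  J2 runs 3 units, time = 18
  J3 runs 3 units, time = 21
  J4 runs 3 units, time = 24
  J1 runs 3 units, time = 27
  J3 runs 3 units, time = 30
  J3 runs 3 units, time = 33
  J3 runs 1 units, time = 34
Finish times: [27, 18, 34, 24]
Average turnaround = 103/4 = 25.75

25.75


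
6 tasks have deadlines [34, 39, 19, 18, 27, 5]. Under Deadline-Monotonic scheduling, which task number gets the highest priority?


Sort tasks by relative deadline (ascending):
  Task 6: deadline = 5
  Task 4: deadline = 18
  Task 3: deadline = 19
  Task 5: deadline = 27
  Task 1: deadline = 34
  Task 2: deadline = 39
Priority order (highest first): [6, 4, 3, 5, 1, 2]
Highest priority task = 6

6


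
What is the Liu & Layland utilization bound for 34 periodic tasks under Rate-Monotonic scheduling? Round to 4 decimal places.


Compute 2^(1/34) = 1.0205959096
Subtract 1: 1.0205959096 - 1 = 0.0205959096
Multiply by n: 34 * 0.0205959096 = 0.7002609264
Round to 4 dp: 0.7003

0.7003


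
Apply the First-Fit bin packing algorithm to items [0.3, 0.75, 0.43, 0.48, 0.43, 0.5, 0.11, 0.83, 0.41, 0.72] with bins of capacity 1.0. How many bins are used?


Place items sequentially using First-Fit:
  Item 0.3 -> new Bin 1
  Item 0.75 -> new Bin 2
  Item 0.43 -> Bin 1 (now 0.73)
  Item 0.48 -> new Bin 3
  Item 0.43 -> Bin 3 (now 0.91)
  Item 0.5 -> new Bin 4
  Item 0.11 -> Bin 1 (now 0.84)
  Item 0.83 -> new Bin 5
  Item 0.41 -> Bin 4 (now 0.91)
  Item 0.72 -> new Bin 6
Total bins used = 6

6


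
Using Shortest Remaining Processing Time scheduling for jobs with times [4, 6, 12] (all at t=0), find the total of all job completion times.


Since all jobs arrive at t=0, SRPT equals SPT ordering.
SPT order: [4, 6, 12]
Completion times:
  Job 1: p=4, C=4
  Job 2: p=6, C=10
  Job 3: p=12, C=22
Total completion time = 4 + 10 + 22 = 36

36


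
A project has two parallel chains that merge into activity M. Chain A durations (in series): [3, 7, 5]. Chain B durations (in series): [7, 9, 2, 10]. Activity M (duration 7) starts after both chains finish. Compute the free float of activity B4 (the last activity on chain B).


ES(B4) = sum of predecessors on chain B = 18
EF(B4) = ES + duration = 18 + 10 = 28
Successor of B4 is M. ES(M) = max(sum(A), sum(B)) = max(15, 28) = 28
Free float = ES(successor) - EF(current) = 28 - 28 = 0

0


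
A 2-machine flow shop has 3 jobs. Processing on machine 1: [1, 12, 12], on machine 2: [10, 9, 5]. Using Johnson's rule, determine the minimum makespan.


Apply Johnson's rule:
  Group 1 (a <= b): [(1, 1, 10)]
  Group 2 (a > b): [(2, 12, 9), (3, 12, 5)]
Optimal job order: [1, 2, 3]
Schedule:
  Job 1: M1 done at 1, M2 done at 11
  Job 2: M1 done at 13, M2 done at 22
  Job 3: M1 done at 25, M2 done at 30
Makespan = 30

30


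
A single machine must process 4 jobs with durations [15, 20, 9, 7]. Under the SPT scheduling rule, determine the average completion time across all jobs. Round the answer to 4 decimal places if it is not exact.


Sort jobs by processing time (SPT order): [7, 9, 15, 20]
Compute completion times sequentially:
  Job 1: processing = 7, completes at 7
  Job 2: processing = 9, completes at 16
  Job 3: processing = 15, completes at 31
  Job 4: processing = 20, completes at 51
Sum of completion times = 105
Average completion time = 105/4 = 26.25

26.25


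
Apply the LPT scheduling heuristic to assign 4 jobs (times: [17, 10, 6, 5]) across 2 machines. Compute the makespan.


Sort jobs in decreasing order (LPT): [17, 10, 6, 5]
Assign each job to the least loaded machine:
  Machine 1: jobs [17], load = 17
  Machine 2: jobs [10, 6, 5], load = 21
Makespan = max load = 21

21


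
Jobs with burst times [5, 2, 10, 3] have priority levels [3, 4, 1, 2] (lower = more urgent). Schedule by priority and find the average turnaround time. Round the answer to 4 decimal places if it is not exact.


Sort by priority (ascending = highest first):
Order: [(1, 10), (2, 3), (3, 5), (4, 2)]
Completion times:
  Priority 1, burst=10, C=10
  Priority 2, burst=3, C=13
  Priority 3, burst=5, C=18
  Priority 4, burst=2, C=20
Average turnaround = 61/4 = 15.25

15.25


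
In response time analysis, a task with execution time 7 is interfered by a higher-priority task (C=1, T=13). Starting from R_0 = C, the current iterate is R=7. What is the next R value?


R_next = C + ceil(R_prev / T_hp) * C_hp
ceil(7 / 13) = ceil(0.5385) = 1
Interference = 1 * 1 = 1
R_next = 7 + 1 = 8

8


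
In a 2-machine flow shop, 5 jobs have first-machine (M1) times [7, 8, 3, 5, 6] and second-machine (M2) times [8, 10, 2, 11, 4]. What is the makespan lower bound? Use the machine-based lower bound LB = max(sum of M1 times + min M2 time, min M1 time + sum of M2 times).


LB1 = sum(M1 times) + min(M2 times) = 29 + 2 = 31
LB2 = min(M1 times) + sum(M2 times) = 3 + 35 = 38
Lower bound = max(LB1, LB2) = max(31, 38) = 38

38


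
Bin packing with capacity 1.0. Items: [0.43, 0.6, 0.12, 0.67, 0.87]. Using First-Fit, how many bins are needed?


Place items sequentially using First-Fit:
  Item 0.43 -> new Bin 1
  Item 0.6 -> new Bin 2
  Item 0.12 -> Bin 1 (now 0.55)
  Item 0.67 -> new Bin 3
  Item 0.87 -> new Bin 4
Total bins used = 4

4


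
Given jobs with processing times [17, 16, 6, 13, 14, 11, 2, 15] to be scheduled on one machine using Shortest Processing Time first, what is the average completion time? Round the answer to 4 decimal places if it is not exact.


Sort jobs by processing time (SPT order): [2, 6, 11, 13, 14, 15, 16, 17]
Compute completion times sequentially:
  Job 1: processing = 2, completes at 2
  Job 2: processing = 6, completes at 8
  Job 3: processing = 11, completes at 19
  Job 4: processing = 13, completes at 32
  Job 5: processing = 14, completes at 46
  Job 6: processing = 15, completes at 61
  Job 7: processing = 16, completes at 77
  Job 8: processing = 17, completes at 94
Sum of completion times = 339
Average completion time = 339/8 = 42.375

42.375


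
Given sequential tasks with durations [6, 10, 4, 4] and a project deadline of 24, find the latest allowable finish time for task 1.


LF(activity 1) = deadline - sum of successor durations
Successors: activities 2 through 4 with durations [10, 4, 4]
Sum of successor durations = 18
LF = 24 - 18 = 6

6


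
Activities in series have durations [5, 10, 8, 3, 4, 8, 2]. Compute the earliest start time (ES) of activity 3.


Activity 3 starts after activities 1 through 2 complete.
Predecessor durations: [5, 10]
ES = 5 + 10 = 15

15


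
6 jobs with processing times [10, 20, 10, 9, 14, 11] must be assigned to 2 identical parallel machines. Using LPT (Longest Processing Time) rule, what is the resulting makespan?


Sort jobs in decreasing order (LPT): [20, 14, 11, 10, 10, 9]
Assign each job to the least loaded machine:
  Machine 1: jobs [20, 10, 9], load = 39
  Machine 2: jobs [14, 11, 10], load = 35
Makespan = max load = 39

39


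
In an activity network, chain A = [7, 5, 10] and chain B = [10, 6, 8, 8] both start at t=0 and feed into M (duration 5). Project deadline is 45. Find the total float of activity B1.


Forward pass: ES(B1) = sum of predecessors on chain B = 0
EF = ES + duration = 0 + 10 = 10
Backward pass: LF(M) = deadline = 45; LS(M) = 45 - 5 = 40
LF(B1) = LS(M) - sum(successors on chain B) = 40 - 22 = 18
LS = LF - duration = 18 - 10 = 8
Total float = LS - ES = 8 - 0 = 8

8
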